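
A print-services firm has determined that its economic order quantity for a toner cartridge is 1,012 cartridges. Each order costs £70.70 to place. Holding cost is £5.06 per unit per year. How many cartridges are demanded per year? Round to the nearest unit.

D ≈ 36,649 cartridges per year

Invert the EOQ relation Q*² = 2DS/H.
From Q* = √(2DS/H): D = Q*²H / (2S) = 1,012² × 5.06 / (2 × 70.7) = 36649.000.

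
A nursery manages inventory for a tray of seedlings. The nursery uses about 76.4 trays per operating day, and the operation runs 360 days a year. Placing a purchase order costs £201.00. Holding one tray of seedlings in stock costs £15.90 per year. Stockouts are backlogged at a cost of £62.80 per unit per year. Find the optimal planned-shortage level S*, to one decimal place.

S* ≈ 188.6 trays

Annual demand D = 76.4 × 360 = 27,504.
With planned backorders, Q* = √(2DS/H) · √((H+B)/B).
√(2DS/H) = √(2 × 27,504 × 201 / 15.9) = 833.897.
√((H+B)/B) = √((15.9+62.8)/62.8) = 1.1195.
Q* ≈ 933.512.
S* = Q* · H/(H+B) = 933.512 × 15.9/78.7 ≈ 188.600.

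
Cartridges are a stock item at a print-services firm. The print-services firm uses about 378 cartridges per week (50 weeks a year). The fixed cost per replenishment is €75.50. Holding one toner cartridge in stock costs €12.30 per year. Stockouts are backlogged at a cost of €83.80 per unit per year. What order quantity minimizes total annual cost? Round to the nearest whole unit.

Annual demand D = 378 × 50 = 18,900.
With planned backorders, Q* = √(2DS/H) · √((H+B)/B).
√(2DS/H) = √(2 × 18,900 × 75.5 / 12.3) = 481.689.
√((H+B)/B) = √((12.3+83.8)/83.8) = 1.0709.
Q* ≈ 515.830.

Q* ≈ 516 cartridges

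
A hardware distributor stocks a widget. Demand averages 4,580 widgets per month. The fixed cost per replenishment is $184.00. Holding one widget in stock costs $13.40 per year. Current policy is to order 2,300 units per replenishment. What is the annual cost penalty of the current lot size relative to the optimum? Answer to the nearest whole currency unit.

Extra cost ≈ $3,344 per year

Annual demand D = 4,580 × 12 = 54,960.
EOQ = √(2DS/H) = √(2 × 54,960 × 184 / 13.4) ≈ 1228.56.
Cost at Q* = (D/Q*)S + (Q*/2)H = √(2DSH) ≈ $16,462.65.
Cost at Q = 2,300: (54,960/2,300)×184 + (2,300/2)×13.4 = $4,396.80 + $15,410.00 = $19,806.80.
Excess = $19,806.80 − $16,462.65 = $3,344.15.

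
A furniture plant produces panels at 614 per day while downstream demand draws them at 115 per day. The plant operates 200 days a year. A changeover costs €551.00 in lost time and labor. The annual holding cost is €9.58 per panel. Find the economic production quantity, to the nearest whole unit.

Q* ≈ 1,804 panels

Annual demand D = 115 × 200 = 23,000.
Production build-up factor (1 − d/p) = 1 − 115/614 = 0.8127.
Q* = √(2DS / (H(1 − d/p))) = √(2 × 23,000 × 551 / (9.58 × 0.8127)).
= √(25,346,000 / 7.7857) ≈ 1804.288.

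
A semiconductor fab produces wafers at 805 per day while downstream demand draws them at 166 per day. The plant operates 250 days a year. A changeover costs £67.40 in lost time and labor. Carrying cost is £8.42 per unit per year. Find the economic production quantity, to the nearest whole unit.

Annual demand D = 166 × 250 = 41,500.
Production build-up factor (1 − d/p) = 1 − 166/805 = 0.7938.
Q* = √(2DS / (H(1 − d/p))) = √(2 × 41,500 × 67.4 / (8.42 × 0.7938)).
= √(5,594,200 / 6.6837) ≈ 914.872.

Q* ≈ 915 wafers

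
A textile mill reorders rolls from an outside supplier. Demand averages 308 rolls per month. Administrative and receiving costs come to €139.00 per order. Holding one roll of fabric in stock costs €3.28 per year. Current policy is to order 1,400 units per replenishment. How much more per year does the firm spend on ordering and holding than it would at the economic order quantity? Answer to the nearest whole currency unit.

Extra cost ≈ €827 per year

Annual demand D = 308 × 12 = 3,696.
EOQ = √(2DS/H) = √(2 × 3,696 × 139 / 3.28) ≈ 559.70.
Cost at Q* = (D/Q*)S + (Q*/2)H = √(2DSH) ≈ €1,835.80.
Cost at Q = 1,400: (3,696/1,400)×139 + (1,400/2)×3.28 = €366.96 + €2,296.00 = €2,662.96.
Excess = €2,662.96 − €1,835.80 = €827.16.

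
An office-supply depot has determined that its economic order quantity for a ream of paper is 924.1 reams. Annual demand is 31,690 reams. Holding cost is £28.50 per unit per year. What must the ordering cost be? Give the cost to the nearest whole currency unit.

S ≈ £384

The basic EOQ model gives Q* = √(2DS/H); rearrange for the unknown.
From Q* = √(2DS/H): S = Q*²H / (2D) = 924.1² × 28.5 / (2 × 31,690) = 383.9994.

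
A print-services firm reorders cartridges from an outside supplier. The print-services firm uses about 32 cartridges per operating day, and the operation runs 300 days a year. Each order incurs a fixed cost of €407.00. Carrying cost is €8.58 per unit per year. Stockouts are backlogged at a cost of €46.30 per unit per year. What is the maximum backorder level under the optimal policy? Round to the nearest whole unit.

Annual demand D = 32 × 300 = 9,600.
With planned backorders, Q* = √(2DS/H) · √((H+B)/B).
√(2DS/H) = √(2 × 9,600 × 407 / 8.58) = 954.342.
√((H+B)/B) = √((8.58+46.3)/46.3) = 1.0887.
Q* ≈ 1039.012.
S* = Q* · H/(H+B) = 1039.012 × 8.58/54.88 ≈ 162.440.

S* ≈ 162 cartridges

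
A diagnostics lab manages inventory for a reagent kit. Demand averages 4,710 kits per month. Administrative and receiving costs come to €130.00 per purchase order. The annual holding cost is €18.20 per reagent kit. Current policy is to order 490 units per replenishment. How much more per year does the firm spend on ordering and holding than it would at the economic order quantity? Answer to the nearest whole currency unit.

Annual demand D = 4,710 × 12 = 56,520.
EOQ = √(2DS/H) = √(2 × 56,520 × 130 / 18.2) ≈ 898.57.
Cost at Q* = (D/Q*)S + (Q*/2)H = √(2DSH) ≈ €16,353.98.
Cost at Q = 490: (56,520/490)×130 + (490/2)×18.2 = €14,995.10 + €4,459.00 = €19,454.10.
Excess = €19,454.10 − €16,353.98 = €3,100.12.

Extra cost ≈ €3,100 per year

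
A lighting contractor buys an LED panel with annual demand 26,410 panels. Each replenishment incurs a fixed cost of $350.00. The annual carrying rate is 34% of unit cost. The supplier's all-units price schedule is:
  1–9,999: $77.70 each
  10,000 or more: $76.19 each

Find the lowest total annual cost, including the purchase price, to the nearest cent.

TC* ≈ $2,074,156.54

Holding cost per unit per year at price C is H = 0.34·C.
For each price level, check whether its EOQ is feasible; otherwise the best quantity at that price is the breakpoint.
EOQ at $77.70 = 836.5 (feasible in tier 1): TC = 26,410×$77.70 + (26,410/836.5)×350 + (836.5/2)×0.34×$77.70 = $2,074,156.54.
EOQ at $76.19 = 844.8 < 10000, so use break Q=10000: TC = 26,410×$76.19 + (26,410/10000.0)×350 + (10000.0/2)×0.34×$76.19 = $2,142,625.25.
Lowest total cost among the candidates is at Q = 836.5.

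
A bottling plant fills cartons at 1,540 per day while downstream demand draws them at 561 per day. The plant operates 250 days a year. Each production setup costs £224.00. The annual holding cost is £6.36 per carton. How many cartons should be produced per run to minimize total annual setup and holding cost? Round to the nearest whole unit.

Q* ≈ 3,942 cartons

Annual demand D = 561 × 250 = 140,250.
Production build-up factor (1 − d/p) = 1 − 561/1,540 = 0.6357.
Q* = √(2DS / (H(1 − d/p))) = √(2 × 140,250 × 224 / (6.36 × 0.6357)).
= √(62,832,000 / 4.0431) ≈ 3942.130.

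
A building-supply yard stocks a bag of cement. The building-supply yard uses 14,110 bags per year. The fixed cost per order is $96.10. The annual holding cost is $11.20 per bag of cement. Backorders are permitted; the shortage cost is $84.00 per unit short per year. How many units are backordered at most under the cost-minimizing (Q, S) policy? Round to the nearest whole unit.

With planned backorders, Q* = √(2DS/H) · √((H+B)/B).
√(2DS/H) = √(2 × 14,110 × 96.1 / 11.2) = 492.075.
√((H+B)/B) = √((11.2+84)/84) = 1.0646.
Q* ≈ 523.854.
S* = Q* · H/(H+B) = 523.854 × 11.2/95.2 ≈ 61.630.

S* ≈ 62 bags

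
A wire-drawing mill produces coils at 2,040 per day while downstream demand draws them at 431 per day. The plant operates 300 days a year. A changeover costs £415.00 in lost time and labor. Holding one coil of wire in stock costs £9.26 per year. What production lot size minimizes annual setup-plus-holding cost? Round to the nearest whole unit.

Annual demand D = 431 × 300 = 129,300.
Production build-up factor (1 − d/p) = 1 − 431/2,040 = 0.7887.
Q* = √(2DS / (H(1 − d/p))) = √(2 × 129,300 × 415 / (9.26 × 0.7887)).
= √(107,319,000 / 7.3036) ≈ 3833.274.

Q* ≈ 3,833 coils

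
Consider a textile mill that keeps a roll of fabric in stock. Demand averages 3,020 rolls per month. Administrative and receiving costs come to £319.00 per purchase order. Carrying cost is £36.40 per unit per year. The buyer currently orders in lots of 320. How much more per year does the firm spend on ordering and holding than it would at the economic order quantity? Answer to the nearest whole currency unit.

Annual demand D = 3,020 × 12 = 36,240.
EOQ = √(2DS/H) = √(2 × 36,240 × 319 / 36.4) ≈ 796.99.
Cost at Q* = (D/Q*)S + (Q*/2)H = √(2DSH) ≈ £29,010.49.
Cost at Q = 320: (36,240/320)×319 + (320/2)×36.4 = £36,126.75 + £5,824.00 = £41,950.75.
Excess = £41,950.75 − £29,010.49 = £12,940.26.

Extra cost ≈ £12,940 per year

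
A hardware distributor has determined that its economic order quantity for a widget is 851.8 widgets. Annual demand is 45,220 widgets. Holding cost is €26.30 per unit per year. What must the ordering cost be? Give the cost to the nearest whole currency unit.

Invert the EOQ relation Q*² = 2DS/H.
From Q* = √(2DS/H): S = Q*²H / (2D) = 851.8² × 26.3 / (2 × 45,220) = 210.9942.

S ≈ €211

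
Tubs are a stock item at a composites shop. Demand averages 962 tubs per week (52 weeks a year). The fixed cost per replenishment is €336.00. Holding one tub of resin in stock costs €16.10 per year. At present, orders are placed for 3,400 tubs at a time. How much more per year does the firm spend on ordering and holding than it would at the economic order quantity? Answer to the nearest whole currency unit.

Extra cost ≈ €9,049 per year

Annual demand D = 962 × 52 = 50,024.
EOQ = √(2DS/H) = √(2 × 50,024 × 336 / 16.1) ≈ 1444.98.
Cost at Q* = (D/Q*)S + (Q*/2)H = √(2DSH) ≈ €23,264.13.
Cost at Q = 3,400: (50,024/3,400)×336 + (3,400/2)×16.1 = €4,943.55 + €27,370.00 = €32,313.55.
Excess = €32,313.55 − €23,264.13 = €9,049.42.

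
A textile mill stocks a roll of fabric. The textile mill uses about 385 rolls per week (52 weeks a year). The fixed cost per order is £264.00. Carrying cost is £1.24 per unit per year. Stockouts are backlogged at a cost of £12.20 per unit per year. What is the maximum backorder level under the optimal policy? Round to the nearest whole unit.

S* ≈ 283 rolls

Annual demand D = 385 × 52 = 20,020.
With planned backorders, Q* = √(2DS/H) · √((H+B)/B).
√(2DS/H) = √(2 × 20,020 × 264 / 1.24) = 2919.699.
√((H+B)/B) = √((1.24+12.2)/12.2) = 1.0496.
Q* ≈ 3064.488.
S* = Q* · H/(H+B) = 3064.488 × 1.24/13.44 ≈ 282.735.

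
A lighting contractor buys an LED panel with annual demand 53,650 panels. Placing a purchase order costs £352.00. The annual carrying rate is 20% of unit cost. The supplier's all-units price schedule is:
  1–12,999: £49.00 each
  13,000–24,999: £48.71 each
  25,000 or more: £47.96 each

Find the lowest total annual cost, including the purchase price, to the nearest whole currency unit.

Holding cost per unit per year at price C is H = 0.20·C.
Candidates are each tier's EOQ (if it falls in that tier) and each price-break quantity.
EOQ at £49.00 = 1963.2 (feasible in tier 1): TC = 53,650×£49.00 + (53,650/1963.2)×352 + (1963.2/2)×0.20×£49.00 = £2,648,089.08.
EOQ at £48.71 = 1969.0 < 13000, so use break Q=13000: TC = 53,650×£48.71 + (53,650/13000.0)×352 + (13000.0/2)×0.20×£48.71 = £2,678,067.18.
EOQ at £47.96 = 1984.3 < 25000, so use break Q=25000: TC = 53,650×£47.96 + (53,650/25000.0)×352 + (25000.0/2)×0.20×£47.96 = £2,693,709.39.
Lowest total cost among the candidates is at Q = 1963.2.

TC* ≈ £2,648,089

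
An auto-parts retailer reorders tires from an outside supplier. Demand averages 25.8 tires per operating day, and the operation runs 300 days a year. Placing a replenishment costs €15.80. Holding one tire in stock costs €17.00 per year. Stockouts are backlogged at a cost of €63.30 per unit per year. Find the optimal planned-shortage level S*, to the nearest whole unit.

Annual demand D = 25.8 × 300 = 7,740.
With planned backorders, Q* = √(2DS/H) · √((H+B)/B).
√(2DS/H) = √(2 × 7,740 × 15.8 / 17) = 119.947.
√((H+B)/B) = √((17+63.3)/63.3) = 1.1263.
Q* ≈ 135.097.
S* = Q* · H/(H+B) = 135.097 × 17/80.3 ≈ 28.601.

S* ≈ 29 tires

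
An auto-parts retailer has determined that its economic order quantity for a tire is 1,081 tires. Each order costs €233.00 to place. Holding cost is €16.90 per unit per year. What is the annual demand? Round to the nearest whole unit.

The basic EOQ model gives Q* = √(2DS/H); rearrange for the unknown.
From Q* = √(2DS/H): D = Q*²H / (2S) = 1,081² × 16.9 / (2 × 233) = 42379.144.

D ≈ 42,379 tires per year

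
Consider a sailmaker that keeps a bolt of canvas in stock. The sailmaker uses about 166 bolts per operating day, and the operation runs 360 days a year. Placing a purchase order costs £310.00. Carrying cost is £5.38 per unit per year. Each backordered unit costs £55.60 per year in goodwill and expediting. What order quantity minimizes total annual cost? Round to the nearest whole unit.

Q* ≈ 2,748 bolts

Annual demand D = 166 × 360 = 59,760.
With planned backorders, Q* = √(2DS/H) · √((H+B)/B).
√(2DS/H) = √(2 × 59,760 × 310 / 5.38) = 2624.279.
√((H+B)/B) = √((5.38+55.6)/55.6) = 1.0473.
Q* ≈ 2748.314.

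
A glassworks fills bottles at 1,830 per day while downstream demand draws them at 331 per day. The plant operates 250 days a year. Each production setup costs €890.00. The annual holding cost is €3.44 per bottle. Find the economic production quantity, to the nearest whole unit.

Annual demand D = 331 × 250 = 82,750.
Production build-up factor (1 − d/p) = 1 − 331/1,830 = 0.8191.
Q* = √(2DS / (H(1 − d/p))) = √(2 × 82,750 × 890 / (3.44 × 0.8191)).
= √(147,295,000 / 2.8178) ≈ 7230.020.

Q* ≈ 7,230 bottles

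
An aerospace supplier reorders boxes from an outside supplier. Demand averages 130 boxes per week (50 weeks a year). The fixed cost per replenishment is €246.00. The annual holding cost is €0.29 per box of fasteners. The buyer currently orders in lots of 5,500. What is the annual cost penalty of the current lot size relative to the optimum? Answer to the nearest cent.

Extra cost ≈ €125.20 per year

Annual demand D = 130 × 50 = 6,500.
EOQ = √(2DS/H) = √(2 × 6,500 × 246 / 0.29) ≈ 3320.78.
Cost at Q* = (D/Q*)S + (Q*/2)H = √(2DSH) ≈ €963.03.
Cost at Q = 5,500: (6,500/5,500)×246 + (5,500/2)×0.29 = €290.73 + €797.50 = €1,088.23.
Excess = €1,088.23 − €963.03 = €125.20.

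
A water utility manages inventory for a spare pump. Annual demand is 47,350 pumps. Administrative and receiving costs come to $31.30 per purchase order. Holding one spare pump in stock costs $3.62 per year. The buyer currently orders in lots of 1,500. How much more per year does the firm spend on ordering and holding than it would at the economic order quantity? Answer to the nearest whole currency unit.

EOQ = √(2DS/H) = √(2 × 47,350 × 31.3 / 3.62) ≈ 904.88.
Cost at Q* = (D/Q*)S + (Q*/2)H = √(2DSH) ≈ $3,275.68.
Cost at Q = 1,500: (47,350/1,500)×31.3 + (1,500/2)×3.62 = $988.04 + $2,715.00 = $3,703.04.
Excess = $3,703.04 − $3,275.68 = $427.36.

Extra cost ≈ $427 per year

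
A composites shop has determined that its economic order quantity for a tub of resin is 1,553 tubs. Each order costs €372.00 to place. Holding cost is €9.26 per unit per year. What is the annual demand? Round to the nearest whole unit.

Squaring Q* = √(2DS/H) gives Q*² = 2DS/H.
From Q* = √(2DS/H): D = Q*²H / (2S) = 1,553² × 9.26 / (2 × 372) = 30017.945.

D ≈ 30,018 tubs per year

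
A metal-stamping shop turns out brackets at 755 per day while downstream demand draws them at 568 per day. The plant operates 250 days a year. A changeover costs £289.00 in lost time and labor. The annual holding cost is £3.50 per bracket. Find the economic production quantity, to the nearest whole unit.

Annual demand D = 568 × 250 = 142,000.
Production build-up factor (1 − d/p) = 1 − 568/755 = 0.2477.
Q* = √(2DS / (H(1 − d/p))) = √(2 × 142,000 × 289 / (3.5 × 0.2477)).
= √(82,076,000 / 0.8669) ≈ 9730.311.

Q* ≈ 9,730 brackets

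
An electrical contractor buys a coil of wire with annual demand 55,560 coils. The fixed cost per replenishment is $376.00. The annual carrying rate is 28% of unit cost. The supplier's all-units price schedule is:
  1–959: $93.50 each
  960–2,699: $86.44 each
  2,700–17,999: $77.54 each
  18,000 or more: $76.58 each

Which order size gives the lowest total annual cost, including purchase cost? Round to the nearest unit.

Q* ≈ 2,700 coils

Holding cost per unit per year at price C is H = 0.28·C.
Evaluate total cost at each tier's feasible EOQ or, if the EOQ is below the tier, at the tier's minimum quantity.
Tier 1 ($93.50): EOQ = 1263.3 exceeds tier's upper bound 959, so this tier is dominated.
EOQ at $86.44 = 1313.9 (feasible in tier 2): TC = 55,560×$86.44 + (55,560/1313.9)×376 + (1313.9/2)×0.28×$86.44 = $4,834,406.35.
EOQ at $77.54 = 1387.2 < 2700, so use break Q=2700: TC = 55,560×$77.54 + (55,560/2700.0)×376 + (2700.0/2)×0.28×$77.54 = $4,345,169.76.
EOQ at $76.58 = 1395.9 < 18000, so use break Q=18000: TC = 55,560×$76.58 + (55,560/18000.0)×376 + (18000.0/2)×0.28×$76.58 = $4,448,926.99.
Lowest total cost is $4,345,169.76 at Q = 2700.0.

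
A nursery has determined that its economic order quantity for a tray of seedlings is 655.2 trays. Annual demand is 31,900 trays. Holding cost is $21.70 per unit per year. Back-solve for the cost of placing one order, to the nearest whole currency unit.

The basic EOQ model gives Q* = √(2DS/H); rearrange for the unknown.
From Q* = √(2DS/H): S = Q*²H / (2D) = 655.2² × 21.7 / (2 × 31,900) = 146.0114.

S ≈ $146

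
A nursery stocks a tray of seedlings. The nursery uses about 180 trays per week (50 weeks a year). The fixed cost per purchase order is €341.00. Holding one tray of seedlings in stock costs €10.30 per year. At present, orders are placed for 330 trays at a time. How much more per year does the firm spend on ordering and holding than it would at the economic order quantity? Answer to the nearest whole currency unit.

Extra cost ≈ €3,048 per year

Annual demand D = 180 × 50 = 9,000.
EOQ = √(2DS/H) = √(2 × 9,000 × 341 / 10.3) ≈ 771.96.
Cost at Q* = (D/Q*)S + (Q*/2)H = √(2DSH) ≈ €7,951.19.
Cost at Q = 330: (9,000/330)×341 + (330/2)×10.3 = €9,300.00 + €1,699.50 = €10,999.50.
Excess = €10,999.50 − €7,951.19 = €3,048.31.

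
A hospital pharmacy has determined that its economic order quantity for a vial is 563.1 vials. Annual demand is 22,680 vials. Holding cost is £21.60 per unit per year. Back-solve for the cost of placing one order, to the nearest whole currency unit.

The basic EOQ model gives Q* = √(2DS/H); rearrange for the unknown.
From Q* = √(2DS/H): S = Q*²H / (2D) = 563.1² × 21.6 / (2 × 22,680) = 150.9912.

S ≈ £151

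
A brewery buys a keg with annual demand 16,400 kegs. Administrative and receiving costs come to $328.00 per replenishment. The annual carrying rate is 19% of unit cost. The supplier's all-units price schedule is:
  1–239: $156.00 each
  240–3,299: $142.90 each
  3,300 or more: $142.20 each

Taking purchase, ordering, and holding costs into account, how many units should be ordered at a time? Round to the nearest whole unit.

Q* ≈ 629 kegs

Holding cost per unit per year at price C is H = 0.19·C.
For each price level, check whether its EOQ is feasible; otherwise the best quantity at that price is the breakpoint.
Tier 1 ($156.00): EOQ = 602.5 exceeds tier's upper bound 239, so this tier is dominated.
EOQ at $142.90 = 629.5 (feasible in tier 2): TC = 16,400×$142.90 + (16,400/629.5)×328 + (629.5/2)×0.19×$142.90 = $2,360,650.97.
EOQ at $142.20 = 631.0 < 3300, so use break Q=3300: TC = 16,400×$142.20 + (16,400/3300.0)×328 + (3300.0/2)×0.19×$142.20 = $2,378,289.76.
Lowest total cost is $2,360,650.97 at Q = 629.5.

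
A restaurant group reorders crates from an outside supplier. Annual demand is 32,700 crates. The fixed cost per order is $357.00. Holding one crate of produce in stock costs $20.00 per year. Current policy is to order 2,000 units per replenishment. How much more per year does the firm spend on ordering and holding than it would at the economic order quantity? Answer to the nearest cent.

Extra cost ≈ $4,227.79 per year

EOQ = √(2DS/H) = √(2 × 32,700 × 357 / 20) ≈ 1080.46.
Cost at Q* = (D/Q*)S + (Q*/2)H = √(2DSH) ≈ $21,609.16.
Cost at Q = 2,000: (32,700/2,000)×357 + (2,000/2)×20 = $5,836.95 + $20,000.00 = $25,836.95.
Excess = $25,836.95 − $21,609.16 = $4,227.79.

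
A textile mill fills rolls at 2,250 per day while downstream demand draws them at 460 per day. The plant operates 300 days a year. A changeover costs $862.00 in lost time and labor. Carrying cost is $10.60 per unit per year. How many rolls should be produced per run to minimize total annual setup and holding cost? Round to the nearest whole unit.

Annual demand D = 460 × 300 = 138,000.
Production build-up factor (1 − d/p) = 1 − 460/2,250 = 0.7956.
Q* = √(2DS / (H(1 − d/p))) = √(2 × 138,000 × 862 / (10.6 × 0.7956)).
= √(237,912,000 / 8.4329) ≈ 5311.534.

Q* ≈ 5,312 rolls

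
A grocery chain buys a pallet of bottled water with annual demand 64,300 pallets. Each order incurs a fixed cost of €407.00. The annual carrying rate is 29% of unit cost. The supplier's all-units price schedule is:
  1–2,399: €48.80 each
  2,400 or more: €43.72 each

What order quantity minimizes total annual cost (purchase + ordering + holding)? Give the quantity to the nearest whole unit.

Holding cost per unit per year at price C is H = 0.29·C.
For each price level, check whether its EOQ is feasible; otherwise the best quantity at that price is the breakpoint.
EOQ at €48.80 = 1923.1 (feasible in tier 1): TC = 64,300×€48.80 + (64,300/1923.1)×407 + (1923.1/2)×0.29×€48.80 = €3,165,056.14.
EOQ at €43.72 = 2031.8 < 2400, so use break Q=2400: TC = 64,300×€43.72 + (64,300/2400.0)×407 + (2400.0/2)×0.29×€43.72 = €2,837,314.77.
Lowest total cost is €2,837,314.77 at Q = 2400.0.

Q* ≈ 2,400 pallets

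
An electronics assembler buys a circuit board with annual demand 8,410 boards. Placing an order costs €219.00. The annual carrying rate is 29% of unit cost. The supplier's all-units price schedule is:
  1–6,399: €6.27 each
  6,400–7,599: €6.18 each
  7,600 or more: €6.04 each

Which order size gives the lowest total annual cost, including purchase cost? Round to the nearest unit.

Q* ≈ 1,423 boards

Holding cost per unit per year at price C is H = 0.29·C.
Evaluate total cost at each tier's feasible EOQ or, if the EOQ is below the tier, at the tier's minimum quantity.
EOQ at €6.27 = 1423.3 (feasible in tier 1): TC = 8,410×€6.27 + (8,410/1423.3)×219 + (1423.3/2)×0.29×€6.27 = €55,318.72.
EOQ at €6.18 = 1433.6 < 6400, so use break Q=6400: TC = 8,410×€6.18 + (8,410/6400.0)×219 + (6400.0/2)×0.29×€6.18 = €57,996.62.
EOQ at €6.04 = 1450.2 < 7600, so use break Q=7600: TC = 8,410×€6.04 + (8,410/7600.0)×219 + (7600.0/2)×0.29×€6.04 = €57,694.82.
Lowest total cost is €55,318.72 at Q = 1423.3.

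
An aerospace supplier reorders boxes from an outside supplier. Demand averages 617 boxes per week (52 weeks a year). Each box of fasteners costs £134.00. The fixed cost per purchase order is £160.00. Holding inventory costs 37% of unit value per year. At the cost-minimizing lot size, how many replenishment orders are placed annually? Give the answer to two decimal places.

Annual demand D = 617 × 52 = 32,084.
Holding cost H = 0.37 × £134.00 = £49.5800 per unit per year.
Q* = √(2DS/H) = √(2 × 32,084 × 160 / 49.58) ≈ 455.06.
Orders per year = D / Q* = 32,084 / 455.06 ≈ 70.505.

N ≈ 70.51 orders per year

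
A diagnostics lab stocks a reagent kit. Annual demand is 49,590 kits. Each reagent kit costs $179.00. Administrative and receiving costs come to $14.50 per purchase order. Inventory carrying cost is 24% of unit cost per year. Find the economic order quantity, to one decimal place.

Holding cost H = 0.24 × $179.00 = $42.9600 per unit per year.
EOQ = √(2DS / H) = √(2 × 49,590 × 14.5 / 42.96).
= √(1,438,110 / 42.96) = √33,475.5587 ≈ 182.963.

Q* ≈ 183.0 kits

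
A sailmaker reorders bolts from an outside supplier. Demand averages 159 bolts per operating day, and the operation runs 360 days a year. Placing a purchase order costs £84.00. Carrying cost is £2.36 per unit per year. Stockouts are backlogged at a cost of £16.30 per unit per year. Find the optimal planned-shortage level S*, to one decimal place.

Annual demand D = 159 × 360 = 57,240.
With planned backorders, Q* = √(2DS/H) · √((H+B)/B).
√(2DS/H) = √(2 × 57,240 × 84 / 2.36) = 2018.592.
√((H+B)/B) = √((2.36+16.3)/16.3) = 1.0699.
Q* ≈ 2159.785.
S* = Q* · H/(H+B) = 2159.785 × 2.36/18.66 ≈ 273.156.

S* ≈ 273.2 bolts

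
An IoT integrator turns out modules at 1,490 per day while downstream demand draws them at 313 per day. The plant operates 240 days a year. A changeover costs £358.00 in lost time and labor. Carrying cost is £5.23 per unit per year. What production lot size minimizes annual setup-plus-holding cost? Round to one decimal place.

Q* ≈ 3,608.2 modules

Annual demand D = 313 × 240 = 75,120.
Production build-up factor (1 − d/p) = 1 − 313/1,490 = 0.7899.
Q* = √(2DS / (H(1 − d/p))) = √(2 × 75,120 × 358 / (5.23 × 0.7899)).
= √(53,785,920 / 4.1313) ≈ 3608.181.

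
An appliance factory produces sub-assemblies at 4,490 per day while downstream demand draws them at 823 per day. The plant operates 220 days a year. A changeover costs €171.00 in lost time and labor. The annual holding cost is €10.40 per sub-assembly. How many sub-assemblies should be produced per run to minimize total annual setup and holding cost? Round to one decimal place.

Q* ≈ 2,700.1 sub-assemblies

Annual demand D = 823 × 220 = 181,060.
Production build-up factor (1 − d/p) = 1 − 823/4,490 = 0.8167.
Q* = √(2DS / (H(1 − d/p))) = √(2 × 181,060 × 171 / (10.4 × 0.8167)).
= √(61,922,520 / 8.4937) ≈ 2700.072.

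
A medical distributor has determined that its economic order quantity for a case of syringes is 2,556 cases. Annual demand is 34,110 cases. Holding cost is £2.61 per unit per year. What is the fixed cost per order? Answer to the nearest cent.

Invert the EOQ relation Q*² = 2DS/H.
From Q* = √(2DS/H): S = Q*²H / (2D) = 2,556² × 2.61 / (2 × 34,110) = 249.9485.

S ≈ £249.95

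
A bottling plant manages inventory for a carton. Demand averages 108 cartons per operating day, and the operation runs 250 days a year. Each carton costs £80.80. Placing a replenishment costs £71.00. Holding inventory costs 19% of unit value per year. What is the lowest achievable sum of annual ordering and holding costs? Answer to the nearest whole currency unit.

Annual demand D = 108 × 250 = 27,000.
Holding cost H = 0.19 × £80.80 = £15.3520 per unit per year.
The optimal lot size = √(2DS/H) = √(2 × 27,000 × 71 / 15.352) ≈ 499.74.
At Q*, ordering cost (D/Q*)S equals holding cost (Q*/2)H, each = √(DSH/2).
Minimum total = √(2DSH) = √(2 × 27,000 × 71 × 15.352) ≈ 7671.999.

TC* ≈ £7,672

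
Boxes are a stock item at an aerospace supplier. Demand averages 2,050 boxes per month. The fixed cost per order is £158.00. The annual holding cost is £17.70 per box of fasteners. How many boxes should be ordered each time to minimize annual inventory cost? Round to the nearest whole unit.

Annual demand D = 2,050 × 12 = 24,600.
EOQ = √(2DS / H) = √(2 × 24,600 × 158 / 17.7).
= √(7,773,600 / 17.7) = √439,186.4407 ≈ 662.711.

Q* ≈ 663 boxes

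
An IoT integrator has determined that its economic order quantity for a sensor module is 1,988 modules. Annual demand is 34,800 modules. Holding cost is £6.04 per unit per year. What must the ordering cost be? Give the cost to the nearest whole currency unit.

Squaring Q* = √(2DS/H) gives Q*² = 2DS/H.
From Q* = √(2DS/H): S = Q*²H / (2D) = 1,988² × 6.04 / (2 × 34,800) = 342.9734.

S ≈ £343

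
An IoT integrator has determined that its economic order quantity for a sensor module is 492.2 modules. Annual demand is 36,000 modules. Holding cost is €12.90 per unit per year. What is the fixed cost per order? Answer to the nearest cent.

The basic EOQ model gives Q* = √(2DS/H); rearrange for the unknown.
From Q* = √(2DS/H): S = Q*²H / (2D) = 492.2² × 12.9 / (2 × 36,000) = 43.4051.

S ≈ €43.41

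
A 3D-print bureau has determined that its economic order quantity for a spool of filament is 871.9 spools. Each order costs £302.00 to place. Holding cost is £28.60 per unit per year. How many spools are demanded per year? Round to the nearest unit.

Invert the EOQ relation Q*² = 2DS/H.
From Q* = √(2DS/H): D = Q*²H / (2S) = 871.9² × 28.6 / (2 × 302) = 35996.680.

D ≈ 35,997 spools per year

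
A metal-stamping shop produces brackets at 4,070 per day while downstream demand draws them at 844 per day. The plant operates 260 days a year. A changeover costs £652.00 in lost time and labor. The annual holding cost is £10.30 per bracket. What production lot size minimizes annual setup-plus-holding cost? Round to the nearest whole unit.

Q* ≈ 5,920 brackets

Annual demand D = 844 × 260 = 219,440.
Production build-up factor (1 − d/p) = 1 − 844/4,070 = 0.7926.
Q* = √(2DS / (H(1 − d/p))) = √(2 × 219,440 × 652 / (10.3 × 0.7926)).
= √(286,149,760 / 8.1641) ≈ 5920.292.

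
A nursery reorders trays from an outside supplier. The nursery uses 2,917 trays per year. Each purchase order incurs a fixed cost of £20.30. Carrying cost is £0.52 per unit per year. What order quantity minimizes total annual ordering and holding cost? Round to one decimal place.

EOQ = √(2DS / H) = √(2 × 2,917 × 20.3 / 0.52).
= √(118,430.2 / 0.52) = √227,750.3846 ≈ 477.232.

Q* ≈ 477.2 trays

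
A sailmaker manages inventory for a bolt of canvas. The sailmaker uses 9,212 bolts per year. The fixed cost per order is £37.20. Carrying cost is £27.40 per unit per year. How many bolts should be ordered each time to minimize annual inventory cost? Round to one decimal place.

EOQ = √(2DS / H) = √(2 × 9,212 × 37.2 / 27.4).
= √(685,372.8 / 27.4) = √25,013.6058 ≈ 158.157.

Q* ≈ 158.2 bolts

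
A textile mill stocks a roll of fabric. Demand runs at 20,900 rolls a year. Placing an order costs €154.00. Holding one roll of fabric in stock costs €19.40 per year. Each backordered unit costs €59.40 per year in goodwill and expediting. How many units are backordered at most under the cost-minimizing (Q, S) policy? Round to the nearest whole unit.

With planned backorders, Q* = √(2DS/H) · √((H+B)/B).
√(2DS/H) = √(2 × 20,900 × 154 / 19.4) = 576.033.
√((H+B)/B) = √((19.4+59.4)/59.4) = 1.1518.
Q* ≈ 663.464.
S* = Q* · H/(H+B) = 663.464 × 19.4/78.8 ≈ 163.340.

S* ≈ 163 rolls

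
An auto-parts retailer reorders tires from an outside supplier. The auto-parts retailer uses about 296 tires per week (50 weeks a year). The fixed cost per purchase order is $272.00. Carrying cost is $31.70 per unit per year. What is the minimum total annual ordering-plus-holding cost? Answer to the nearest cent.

TC* ≈ $15,975.70

Annual demand D = 296 × 50 = 14,800.
The optimal lot size = √(2DS/H) = √(2 × 14,800 × 272 / 31.7) ≈ 503.97.
At the optimum the two cost components are equal, so total cost = 2·(Q*/2)H = Q*·H.
Minimum total = √(2DSH) = √(2 × 14,800 × 272 × 31.7) ≈ 15975.702.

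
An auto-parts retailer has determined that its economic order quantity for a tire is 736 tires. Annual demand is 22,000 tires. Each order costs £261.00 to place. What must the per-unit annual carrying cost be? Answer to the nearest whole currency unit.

H ≈ £21

The basic EOQ model gives Q* = √(2DS/H); rearrange for the unknown.
From Q* = √(2DS/H): H = 2DS / Q*² = 2 × 22,000 × 261 / 736² = 21.2001.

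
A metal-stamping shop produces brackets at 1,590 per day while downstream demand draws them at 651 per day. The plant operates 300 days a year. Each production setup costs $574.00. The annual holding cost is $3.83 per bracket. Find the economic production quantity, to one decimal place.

Q* ≈ 9,956.1 brackets

Annual demand D = 651 × 300 = 195,300.
Production build-up factor (1 − d/p) = 1 − 651/1,590 = 0.5906.
Q* = √(2DS / (H(1 − d/p))) = √(2 × 195,300 × 574 / (3.83 × 0.5906)).
= √(224,204,400 / 2.2619) ≈ 9956.082.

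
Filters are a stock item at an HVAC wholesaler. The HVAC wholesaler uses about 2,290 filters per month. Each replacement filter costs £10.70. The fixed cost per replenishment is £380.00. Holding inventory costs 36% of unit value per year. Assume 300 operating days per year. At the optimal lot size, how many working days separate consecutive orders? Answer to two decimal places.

Annual demand D = 2,290 × 12 = 27,480.
Holding cost H = 0.36 × £10.70 = £3.8520 per unit per year.
Q* = √(2DS/H) = √(2 × 27,480 × 380 / 3.852) ≈ 2328.48.
Cycle time = Q*/D × 300 = 2328.48 / 27,480 × 300 ≈ 25.420 days.

T ≈ 25.42 days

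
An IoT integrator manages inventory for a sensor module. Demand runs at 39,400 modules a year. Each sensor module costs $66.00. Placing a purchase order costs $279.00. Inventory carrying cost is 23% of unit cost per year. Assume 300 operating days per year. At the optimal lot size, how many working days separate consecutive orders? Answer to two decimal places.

Holding cost H = 0.23 × $66.00 = $15.1800 per unit per year.
The optimal lot size = √(2DS/H) = √(2 × 39,400 × 279 / 15.18) ≈ 1203.45.
Cycle time = Q*/D × 300 = 1203.45 / 39,400 × 300 ≈ 9.163 days.

T ≈ 9.16 days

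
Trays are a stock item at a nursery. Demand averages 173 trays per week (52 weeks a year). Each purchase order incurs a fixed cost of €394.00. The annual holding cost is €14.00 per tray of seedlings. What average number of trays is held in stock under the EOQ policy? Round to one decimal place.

Average inventory ≈ 355.8 trays

Annual demand D = 173 × 52 = 8,996.
The optimal lot size = √(2DS/H) = √(2 × 8,996 × 394 / 14) ≈ 711.58.
Average inventory = Q*/2 ≈ 711.58 / 2 = 355.790.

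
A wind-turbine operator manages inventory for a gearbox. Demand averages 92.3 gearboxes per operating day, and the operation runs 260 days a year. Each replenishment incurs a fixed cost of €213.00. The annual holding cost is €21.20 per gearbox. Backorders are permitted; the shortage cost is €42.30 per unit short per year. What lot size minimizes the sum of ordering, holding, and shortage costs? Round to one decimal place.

Q* ≈ 850.8 gearboxes

Annual demand D = 92.3 × 260 = 23,998.
With planned backorders, Q* = √(2DS/H) · √((H+B)/B).
√(2DS/H) = √(2 × 23,998 × 213 / 21.2) = 694.423.
√((H+B)/B) = √((21.2+42.3)/42.3) = 1.2252.
Q* ≈ 850.827.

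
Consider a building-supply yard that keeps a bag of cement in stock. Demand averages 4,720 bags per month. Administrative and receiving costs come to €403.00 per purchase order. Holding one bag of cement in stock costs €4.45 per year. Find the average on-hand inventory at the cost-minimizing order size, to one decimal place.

Average inventory ≈ 1,601.5 bags

Annual demand D = 4,720 × 12 = 56,640.
The optimal lot size = √(2DS/H) = √(2 × 56,640 × 403 / 4.45) ≈ 3202.94.
Average inventory = Q*/2 ≈ 3202.94 / 2 = 1601.471.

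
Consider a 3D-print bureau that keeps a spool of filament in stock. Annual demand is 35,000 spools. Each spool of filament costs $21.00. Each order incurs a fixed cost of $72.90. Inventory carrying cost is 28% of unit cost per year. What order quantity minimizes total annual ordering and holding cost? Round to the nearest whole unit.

Q* ≈ 932 spools

Holding cost H = 0.28 × $21.00 = $5.8800 per unit per year.
EOQ = √(2DS / H) = √(2 × 35,000 × 72.9 / 5.88).
= √(5,103,000 / 5.88) = √867,857.1429 ≈ 931.589.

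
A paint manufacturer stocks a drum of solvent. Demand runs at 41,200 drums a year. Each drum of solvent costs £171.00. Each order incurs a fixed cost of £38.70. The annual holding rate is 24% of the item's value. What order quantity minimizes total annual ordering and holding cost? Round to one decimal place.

Holding cost H = 0.24 × £171.00 = £41.0400 per unit per year.
EOQ = √(2DS / H) = √(2 × 41,200 × 38.7 / 41.04).
= √(3,188,880 / 41.04) = √77,701.7544 ≈ 278.750.

Q* ≈ 278.8 drums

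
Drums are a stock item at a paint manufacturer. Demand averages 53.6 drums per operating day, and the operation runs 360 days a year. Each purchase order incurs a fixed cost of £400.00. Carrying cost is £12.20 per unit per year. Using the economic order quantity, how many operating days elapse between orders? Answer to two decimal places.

T ≈ 20.99 days

Annual demand D = 53.6 × 360 = 19,296.
The optimal lot size = √(2DS/H) = √(2 × 19,296 × 400 / 12.2) ≈ 1124.86.
Cycle time = Q*/D × 360 = 1124.86 / 19,296 × 360 ≈ 20.986 days.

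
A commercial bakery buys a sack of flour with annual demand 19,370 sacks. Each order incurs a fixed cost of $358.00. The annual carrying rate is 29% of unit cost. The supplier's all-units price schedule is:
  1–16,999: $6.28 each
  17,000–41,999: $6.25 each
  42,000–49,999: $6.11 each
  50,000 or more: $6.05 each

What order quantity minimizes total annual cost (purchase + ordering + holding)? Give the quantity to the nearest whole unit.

Q* ≈ 2,760 sacks

Holding cost per unit per year at price C is H = 0.29·C.
Candidates are each tier's EOQ (if it falls in that tier) and each price-break quantity.
EOQ at $6.28 = 2759.6 (feasible in tier 1): TC = 19,370×$6.28 + (19,370/2759.6)×358 + (2759.6/2)×0.29×$6.28 = $126,669.34.
EOQ at $6.25 = 2766.2 < 17000, so use break Q=17000: TC = 19,370×$6.25 + (19,370/17000.0)×358 + (17000.0/2)×0.29×$6.25 = $136,876.66.
EOQ at $6.11 = 2797.7 < 42000, so use break Q=42000: TC = 19,370×$6.11 + (19,370/42000.0)×358 + (42000.0/2)×0.29×$6.11 = $155,725.71.
EOQ at $6.05 = 2811.5 < 50000, so use break Q=50000: TC = 19,370×$6.05 + (19,370/50000.0)×358 + (50000.0/2)×0.29×$6.05 = $161,189.69.
Lowest total cost is $126,669.34 at Q = 2759.6.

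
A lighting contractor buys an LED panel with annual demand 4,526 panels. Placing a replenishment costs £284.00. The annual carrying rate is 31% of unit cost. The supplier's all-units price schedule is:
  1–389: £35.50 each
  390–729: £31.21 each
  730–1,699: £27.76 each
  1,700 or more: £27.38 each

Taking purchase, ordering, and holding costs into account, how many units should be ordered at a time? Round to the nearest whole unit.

Holding cost per unit per year at price C is H = 0.31·C.
For each price level, check whether its EOQ is feasible; otherwise the best quantity at that price is the breakpoint.
Tier 1 (£35.50): EOQ = 483.3 exceeds tier's upper bound 389, so this tier is dominated.
EOQ at £31.21 = 515.5 (feasible in tier 2): TC = 4,526×£31.21 + (4,526/515.5)×284 + (515.5/2)×0.31×£31.21 = £146,243.69.
EOQ at £27.76 = 546.6 < 730, so use break Q=730: TC = 4,526×£27.76 + (4,526/730.0)×284 + (730.0/2)×0.31×£27.76 = £130,543.60.
EOQ at £27.38 = 550.3 < 1700, so use break Q=1700: TC = 4,526×£27.38 + (4,526/1700.0)×284 + (1700.0/2)×0.31×£27.38 = £131,892.62.
Lowest total cost is £130,543.60 at Q = 730.0.

Q* ≈ 730 panels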